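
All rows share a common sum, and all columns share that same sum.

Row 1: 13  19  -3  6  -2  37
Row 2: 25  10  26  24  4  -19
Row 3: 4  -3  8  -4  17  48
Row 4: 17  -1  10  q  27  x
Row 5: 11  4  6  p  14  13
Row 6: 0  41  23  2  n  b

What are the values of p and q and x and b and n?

p = 22, q = 20, x = -3, b = -6, n = 10

Rows 1 and 2 both sum to 70, so that's the common total.
Row 5: 11 + 4 + 6 + 14 + 13 = 48, so its missing entry is 70 − 48 = 22.
Column 5: -2 + 4 + 17 + 27 + 14 = 60, so its missing entry is 70 − 60 = 10.
Row 6: 0 + 41 + 23 + 2 + 10 = 76, so its missing entry is 70 − 76 = -6.
Column 4: 6 + 24 − 4 + 22 + 2 = 50, so its missing entry is 70 − 50 = 20.
Row 4: 17 − 1 + 10 + 20 + 27 = 73, so its missing entry is 70 − 73 = -3.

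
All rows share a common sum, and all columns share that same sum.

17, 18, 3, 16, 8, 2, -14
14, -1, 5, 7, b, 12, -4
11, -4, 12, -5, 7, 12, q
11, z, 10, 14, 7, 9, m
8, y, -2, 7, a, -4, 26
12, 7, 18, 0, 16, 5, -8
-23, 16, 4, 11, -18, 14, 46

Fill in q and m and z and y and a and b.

Rows 1 and 6 both sum to 50, so that's the common total.
The known cells in row 2 total 33, leaving 50 − 33 = 17 for the blank.
The known cells in column 5 total 37, leaving 50 − 37 = 13 for the blank.
The known cells in row 3 total 33, leaving 50 − 33 = 17 for the blank.
The known cells in column 7 total 63, leaving 50 − 63 = -13 for the blank.
The known cells in row 4 total 38, leaving 50 − 38 = 12 for the blank.
The known cells in row 5 total 48, leaving 50 − 48 = 2 for the blank.

q = 17, m = -13, z = 12, y = 2, a = 13, b = 17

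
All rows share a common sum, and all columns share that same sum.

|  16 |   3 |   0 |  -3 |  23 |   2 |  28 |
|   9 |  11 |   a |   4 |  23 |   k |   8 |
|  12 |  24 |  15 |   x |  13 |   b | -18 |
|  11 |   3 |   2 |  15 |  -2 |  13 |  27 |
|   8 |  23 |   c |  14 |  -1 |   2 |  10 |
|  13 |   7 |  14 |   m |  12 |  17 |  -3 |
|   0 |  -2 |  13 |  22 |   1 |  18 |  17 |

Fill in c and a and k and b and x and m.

Rows 1 and 4 both sum to 69, so that's the common total.
Row 5 has 8 + 23 + 14 − 1 + 2 + 10 = 56; the blank must be 69 − 56 = 13.
Column 3 has 0 + 15 + 2 + 13 + 14 + 13 = 57; the blank must be 69 − 57 = 12.
Row 2 has 9 + 11 + 12 + 4 + 23 + 8 = 67; the blank must be 69 − 67 = 2.
Row 6 has 13 + 7 + 14 + 12 + 17 − 3 = 60; the blank must be 69 − 60 = 9.
Column 4 has -3 + 4 + 15 + 14 + 9 + 22 = 61; the blank must be 69 − 61 = 8.
Row 3 has 12 + 24 + 15 + 8 + 13 − 18 = 54; the blank must be 69 − 54 = 15.

c = 13, a = 12, k = 2, b = 15, x = 8, m = 9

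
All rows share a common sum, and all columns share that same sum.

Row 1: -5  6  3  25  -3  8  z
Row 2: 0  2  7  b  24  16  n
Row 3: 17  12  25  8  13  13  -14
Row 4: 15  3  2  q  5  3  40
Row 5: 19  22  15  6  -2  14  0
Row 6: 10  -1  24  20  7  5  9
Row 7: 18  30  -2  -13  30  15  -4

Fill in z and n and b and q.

Rows 3 and 5 both sum to 74, so that's the common total.
The known cells in row 4 total 68, leaving 74 − 68 = 6 for the blank.
The known cells in column 4 total 52, leaving 74 − 52 = 22 for the blank.
The known cells in row 2 total 71, leaving 74 − 71 = 3 for the blank.
The known cells in row 1 total 34, leaving 74 − 34 = 40 for the blank.

z = 40, n = 3, b = 22, q = 6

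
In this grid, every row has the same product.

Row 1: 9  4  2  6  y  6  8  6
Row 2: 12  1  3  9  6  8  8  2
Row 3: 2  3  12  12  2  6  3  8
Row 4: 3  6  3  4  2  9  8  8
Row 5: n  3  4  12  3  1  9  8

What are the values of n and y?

n = 8, y = 2

Rows 2 and 4 each multiply to 248832, so every row has product 248832.
Row 5: 3×4×12×3×1×9×8 = 31104, so the missing entry is 248832 ÷ 31104 = 8.
Row 1: 9×4×2×6×6×8×6 = 124416, so the missing entry is 248832 ÷ 124416 = 2.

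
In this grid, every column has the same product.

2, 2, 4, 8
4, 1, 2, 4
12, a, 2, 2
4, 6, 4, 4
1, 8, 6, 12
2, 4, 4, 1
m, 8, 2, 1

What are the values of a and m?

Columns 3 and 4 each multiply to 3072, so every column has product 3072.
Column 2: 2×1×6×8×4×8 = 3072, so the missing entry is 3072 ÷ 3072 = 1.
Column 1: 2×4×12×4×1×2 = 768, so the missing entry is 3072 ÷ 768 = 4.

a = 1, m = 4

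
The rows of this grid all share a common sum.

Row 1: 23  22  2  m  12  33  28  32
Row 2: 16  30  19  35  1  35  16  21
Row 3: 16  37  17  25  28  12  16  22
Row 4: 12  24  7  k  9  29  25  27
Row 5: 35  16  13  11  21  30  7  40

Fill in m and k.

m = 21, k = 40

Rows 2 and 5 both add up to 173, so every row sums to 173.
Row 1: 23 + 22 + 2 + 12 + 33 + 28 + 32 = 152, so the missing entry is 173 − 152 = 21.
Row 4: 12 + 24 + 7 + 9 + 29 + 25 + 27 = 133, so the missing entry is 173 − 133 = 40.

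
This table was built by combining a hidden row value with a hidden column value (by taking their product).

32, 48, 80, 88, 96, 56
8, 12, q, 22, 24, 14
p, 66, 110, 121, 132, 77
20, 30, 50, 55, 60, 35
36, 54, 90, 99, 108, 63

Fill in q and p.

Each row is a constant multiple of every other row — this is a multiplication table with the headers hidden.
Row 2 is 14/56 = 1/4 times row 1, so its entry in column 3 is 80 × 1/4 = 20.
Row 3 is 77/56 = 11/8 times row 1, so its entry in column 1 is 32 × 11/8 = 44.

q = 20, p = 44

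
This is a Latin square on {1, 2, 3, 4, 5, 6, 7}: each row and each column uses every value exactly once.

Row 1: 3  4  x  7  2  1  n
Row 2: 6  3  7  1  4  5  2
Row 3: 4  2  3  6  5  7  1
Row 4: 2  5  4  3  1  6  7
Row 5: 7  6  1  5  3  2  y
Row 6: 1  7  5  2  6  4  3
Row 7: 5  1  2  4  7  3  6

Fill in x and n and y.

x = 6, n = 5, y = 4

Cell (1,3): column 3 already has {1, 2, 3, 4, 5, 7} → 6.
Cell (5,7): row 5 already has {1, 2, 3, 5, 6, 7} → 4.
Cell (1,7): row 1 already has {1, 2, 3, 4, 6, 7} → 5.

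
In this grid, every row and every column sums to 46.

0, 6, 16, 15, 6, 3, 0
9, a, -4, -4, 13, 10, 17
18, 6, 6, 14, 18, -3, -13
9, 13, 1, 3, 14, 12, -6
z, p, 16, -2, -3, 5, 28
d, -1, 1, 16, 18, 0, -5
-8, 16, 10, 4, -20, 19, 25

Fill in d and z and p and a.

d = 17, z = 1, p = 1, a = 5

The known cells in row 2 total 41, leaving 46 − 41 = 5 for the blank.
The known cells in row 6 total 29, leaving 46 − 29 = 17 for the blank.
The known cells in column 1 total 45, leaving 46 − 45 = 1 for the blank.
The known cells in row 5 total 45, leaving 46 − 45 = 1 for the blank.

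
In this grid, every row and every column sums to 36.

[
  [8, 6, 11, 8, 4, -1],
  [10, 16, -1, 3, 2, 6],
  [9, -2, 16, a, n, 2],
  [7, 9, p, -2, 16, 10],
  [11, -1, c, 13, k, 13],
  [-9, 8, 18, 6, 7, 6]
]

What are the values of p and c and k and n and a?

Column 4 has 8 + 3 − 2 + 13 + 6 = 28; the blank must be 36 − 28 = 8.
Row 3 has 9 − 2 + 16 + 8 + 2 = 33; the blank must be 36 − 33 = 3.
Column 5 has 4 + 2 + 3 + 16 + 7 = 32; the blank must be 36 − 32 = 4.
Row 5 has 11 − 1 + 13 + 4 + 13 = 40; the blank must be 36 − 40 = -4.
Row 4 has 7 + 9 − 2 + 16 + 10 = 40; the blank must be 36 − 40 = -4.

p = -4, c = -4, k = 4, n = 3, a = 8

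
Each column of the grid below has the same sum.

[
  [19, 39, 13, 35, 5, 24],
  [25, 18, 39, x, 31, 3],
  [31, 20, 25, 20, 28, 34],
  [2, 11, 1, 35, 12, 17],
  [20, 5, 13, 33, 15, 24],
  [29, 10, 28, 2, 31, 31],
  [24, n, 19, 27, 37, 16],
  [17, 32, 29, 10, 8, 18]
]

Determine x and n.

x = 5, n = 32

Column 3 sums to 167 and so does column 6; that's the common total.
In column 4 the known cells total 162, leaving 167 − 162 = 5.
In column 2 the known cells total 135, leaving 167 − 135 = 32.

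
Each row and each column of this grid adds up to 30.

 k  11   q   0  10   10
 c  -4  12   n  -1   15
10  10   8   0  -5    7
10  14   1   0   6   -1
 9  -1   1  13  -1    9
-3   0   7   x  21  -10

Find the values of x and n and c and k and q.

The known cells in column 3 total 29, leaving 30 − 29 = 1 for the blank.
The known cells in row 1 total 32, leaving 30 − 32 = -2 for the blank.
The known cells in column 1 total 24, leaving 30 − 24 = 6 for the blank.
The known cells in row 6 total 15, leaving 30 − 15 = 15 for the blank.
The known cells in row 2 total 28, leaving 30 − 28 = 2 for the blank.

x = 15, n = 2, c = 6, k = -2, q = 1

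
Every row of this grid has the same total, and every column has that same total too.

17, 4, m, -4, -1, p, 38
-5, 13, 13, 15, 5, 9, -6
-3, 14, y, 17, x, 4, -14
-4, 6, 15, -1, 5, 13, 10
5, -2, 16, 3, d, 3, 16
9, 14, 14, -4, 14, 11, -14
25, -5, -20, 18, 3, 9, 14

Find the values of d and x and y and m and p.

d = 3, x = 15, y = 11, m = -5, p = -5

Rows 2 and 4 both sum to 44, so that's the common total.
The known cells in row 5 total 41, leaving 44 − 41 = 3 for the blank.
The known cells in column 5 total 29, leaving 44 − 29 = 15 for the blank.
The known cells in column 6 total 49, leaving 44 − 49 = -5 for the blank.
The known cells in row 1 total 49, leaving 44 − 49 = -5 for the blank.
The known cells in row 3 total 33, leaving 44 − 33 = 11 for the blank.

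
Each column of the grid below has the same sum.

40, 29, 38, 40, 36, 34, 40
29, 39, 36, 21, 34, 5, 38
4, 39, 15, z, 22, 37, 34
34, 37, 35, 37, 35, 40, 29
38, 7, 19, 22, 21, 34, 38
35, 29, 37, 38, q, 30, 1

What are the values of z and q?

Columns 1 and 7 both add up to 180, so every column sums to 180.
Column 4: 40 + 21 + 37 + 22 + 38 = 158, so the missing entry is 180 − 158 = 22.
Column 5: 36 + 34 + 22 + 35 + 21 = 148, so the missing entry is 180 − 148 = 32.

z = 22, q = 32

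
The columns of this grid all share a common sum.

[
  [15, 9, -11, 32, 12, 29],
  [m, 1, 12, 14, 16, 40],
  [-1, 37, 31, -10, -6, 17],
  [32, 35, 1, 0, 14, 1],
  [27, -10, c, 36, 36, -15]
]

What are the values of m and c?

m = -1, c = 39

The complete columns each total 72.
Column 1 is missing 72 − 73 = -1 (since 15 − 1 + 32 + 27 = 73).
Column 3 is missing 72 − 33 = 39 (since -11 + 12 + 31 + 1 = 33).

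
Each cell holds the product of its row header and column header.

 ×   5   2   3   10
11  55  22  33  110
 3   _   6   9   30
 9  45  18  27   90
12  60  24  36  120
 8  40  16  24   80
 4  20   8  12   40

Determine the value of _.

3 × 5 = 15.

15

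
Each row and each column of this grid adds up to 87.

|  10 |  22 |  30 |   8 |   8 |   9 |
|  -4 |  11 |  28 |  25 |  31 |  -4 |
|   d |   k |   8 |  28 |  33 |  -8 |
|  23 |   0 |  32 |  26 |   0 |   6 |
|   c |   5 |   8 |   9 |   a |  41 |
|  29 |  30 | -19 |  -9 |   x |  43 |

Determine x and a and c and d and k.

The known cells in column 2 total 68, leaving 87 − 68 = 19 for the blank.
The known cells in row 6 total 74, leaving 87 − 74 = 13 for the blank.
The known cells in column 5 total 85, leaving 87 − 85 = 2 for the blank.
The known cells in row 5 total 65, leaving 87 − 65 = 22 for the blank.
The known cells in row 3 total 80, leaving 87 − 80 = 7 for the blank.

x = 13, a = 2, c = 22, d = 7, k = 19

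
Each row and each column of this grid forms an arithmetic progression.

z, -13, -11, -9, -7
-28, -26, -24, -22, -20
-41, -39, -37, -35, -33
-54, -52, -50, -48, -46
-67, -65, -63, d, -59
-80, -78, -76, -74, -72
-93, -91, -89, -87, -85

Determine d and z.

Along each row the entries change by 2 per step; down each column they change by -13.
Row 5: from -67 at column 1, stepping by 2 to column 4 gives -61.
Row 1: from -13 at column 2, stepping by 2 to column 1 gives -15.

d = -61, z = -15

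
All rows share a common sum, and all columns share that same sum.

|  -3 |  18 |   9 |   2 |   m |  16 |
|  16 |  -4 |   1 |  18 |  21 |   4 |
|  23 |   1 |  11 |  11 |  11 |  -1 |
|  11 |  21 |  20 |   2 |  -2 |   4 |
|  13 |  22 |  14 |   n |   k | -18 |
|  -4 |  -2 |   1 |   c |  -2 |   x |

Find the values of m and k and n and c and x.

m = 14, k = 14, n = 11, c = 12, x = 51

Rows 2 and 3 both sum to 56, so that's the common total.
Column 6 has 16 + 4 − 1 + 4 − 18 = 5; the blank must be 56 − 5 = 51.
Row 1 has -3 + 18 + 9 + 2 + 16 = 42; the blank must be 56 − 42 = 14.
Column 5 has 14 + 21 + 11 − 2 − 2 = 42; the blank must be 56 − 42 = 14.
Row 5 has 13 + 22 + 14 + 14 − 18 = 45; the blank must be 56 − 45 = 11.
Row 6 has -4 − 2 + 1 − 2 + 51 = 44; the blank must be 56 − 44 = 12.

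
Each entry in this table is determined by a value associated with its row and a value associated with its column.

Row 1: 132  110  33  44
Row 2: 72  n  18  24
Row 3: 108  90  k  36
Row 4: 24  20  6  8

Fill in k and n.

k = 27, n = 60

Each row is a constant multiple of every other row — this is a multiplication table with the headers hidden.
Row 3 is 108/132 = 9/11 times row 1, so its entry in column 3 is 33 × 9/11 = 27.
Row 2 is 72/132 = 6/11 times row 1, so its entry in column 2 is 110 × 6/11 = 60.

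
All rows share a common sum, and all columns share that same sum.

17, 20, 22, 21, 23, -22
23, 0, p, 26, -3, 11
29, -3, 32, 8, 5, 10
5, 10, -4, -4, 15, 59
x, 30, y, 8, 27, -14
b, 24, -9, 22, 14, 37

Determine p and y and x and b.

Rows 1 and 3 both sum to 81, so that's the common total.
Row 2 has 23 + 0 + 26 − 3 + 11 = 57; the blank must be 81 − 57 = 24.
Row 6 has 24 − 9 + 22 + 14 + 37 = 88; the blank must be 81 − 88 = -7.
Column 1 has 17 + 23 + 29 + 5 − 7 = 67; the blank must be 81 − 67 = 14.
Row 5 has 14 + 30 + 8 + 27 − 14 = 65; the blank must be 81 − 65 = 16.

p = 24, y = 16, x = 14, b = -7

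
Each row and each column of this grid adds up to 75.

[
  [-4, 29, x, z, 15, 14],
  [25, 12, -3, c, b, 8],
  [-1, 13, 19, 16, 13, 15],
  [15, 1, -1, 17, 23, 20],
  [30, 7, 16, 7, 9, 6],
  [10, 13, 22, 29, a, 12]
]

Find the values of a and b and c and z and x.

Row 6: 10 + 13 + 22 + 29 + 12 = 86, so its missing entry is 75 − 86 = -11.
Column 5: 15 + 13 + 23 + 9 − 11 = 49, so its missing entry is 75 − 49 = 26.
Column 3: -3 + 19 − 1 + 16 + 22 = 53, so its missing entry is 75 − 53 = 22.
Row 1: -4 + 29 + 22 + 15 + 14 = 76, so its missing entry is 75 − 76 = -1.
Row 2: 25 + 12 − 3 + 26 + 8 = 68, so its missing entry is 75 − 68 = 7.

a = -11, b = 26, c = 7, z = -1, x = 22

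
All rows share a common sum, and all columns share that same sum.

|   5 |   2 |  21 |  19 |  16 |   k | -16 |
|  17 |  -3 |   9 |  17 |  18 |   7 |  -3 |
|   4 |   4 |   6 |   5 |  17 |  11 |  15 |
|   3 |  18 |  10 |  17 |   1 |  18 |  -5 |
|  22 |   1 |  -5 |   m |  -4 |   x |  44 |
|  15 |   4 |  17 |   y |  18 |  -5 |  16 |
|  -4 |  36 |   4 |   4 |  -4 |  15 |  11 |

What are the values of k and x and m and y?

Rows 2 and 3 both sum to 62, so that's the common total.
Row 6 has 15 + 4 + 17 + 18 − 5 + 16 = 65; the blank must be 62 − 65 = -3.
Row 1 has 5 + 2 + 21 + 19 + 16 − 16 = 47; the blank must be 62 − 47 = 15.
Column 6 has 15 + 7 + 11 + 18 − 5 + 15 = 61; the blank must be 62 − 61 = 1.
Row 5 has 22 + 1 − 5 − 4 + 1 + 44 = 59; the blank must be 62 − 59 = 3.

k = 15, x = 1, m = 3, y = -3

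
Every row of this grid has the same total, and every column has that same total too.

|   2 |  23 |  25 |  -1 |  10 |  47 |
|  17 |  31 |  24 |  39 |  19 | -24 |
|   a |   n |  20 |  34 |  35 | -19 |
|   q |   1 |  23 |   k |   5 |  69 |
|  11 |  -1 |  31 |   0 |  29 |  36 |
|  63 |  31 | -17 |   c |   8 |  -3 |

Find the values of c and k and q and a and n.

c = 24, k = 10, q = -2, a = 15, n = 21

Rows 1 and 2 both sum to 106, so that's the common total.
Column 2: 23 + 31 + 1 − 1 + 31 = 85, so its missing entry is 106 − 85 = 21.
Row 3: 21 + 20 + 34 + 35 − 19 = 91, so its missing entry is 106 − 91 = 15.
Column 1: 2 + 17 + 15 + 11 + 63 = 108, so its missing entry is 106 − 108 = -2.
Row 4: -2 + 1 + 23 + 5 + 69 = 96, so its missing entry is 106 − 96 = 10.
Row 6: 63 + 31 − 17 + 8 − 3 = 82, so its missing entry is 106 − 82 = 24.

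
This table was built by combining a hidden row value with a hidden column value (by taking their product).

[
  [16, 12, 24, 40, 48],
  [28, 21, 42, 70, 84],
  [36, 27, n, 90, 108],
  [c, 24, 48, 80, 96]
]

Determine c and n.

Each row is a constant multiple of every other row — this is a multiplication table with the headers hidden.
Row 4 is 80/40 = 2/1 times row 1, so its entry in column 1 is 16 × 2/1 = 32.
Row 3 is 90/40 = 9/4 times row 1, so its entry in column 3 is 24 × 9/4 = 54.

c = 32, n = 54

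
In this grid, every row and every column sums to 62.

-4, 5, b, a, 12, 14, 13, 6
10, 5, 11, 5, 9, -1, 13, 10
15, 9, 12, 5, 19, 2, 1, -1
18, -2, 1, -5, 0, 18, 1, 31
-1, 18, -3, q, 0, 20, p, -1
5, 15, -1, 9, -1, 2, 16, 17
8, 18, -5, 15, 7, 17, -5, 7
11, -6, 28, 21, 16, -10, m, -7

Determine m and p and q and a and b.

Column 3: 11 + 12 + 1 − 3 − 1 − 5 + 28 = 43, so its missing entry is 62 − 43 = 19.
Row 1: -4 + 5 + 19 + 12 + 14 + 13 + 6 = 65, so its missing entry is 62 − 65 = -3.
Column 4: -3 + 5 + 5 − 5 + 9 + 15 + 21 = 47, so its missing entry is 62 − 47 = 15.
Row 5: -1 + 18 − 3 + 15 + 0 + 20 − 1 = 48, so its missing entry is 62 − 48 = 14.
Row 8: 11 − 6 + 28 + 21 + 16 − 10 − 7 = 53, so its missing entry is 62 − 53 = 9.

m = 9, p = 14, q = 15, a = -3, b = 19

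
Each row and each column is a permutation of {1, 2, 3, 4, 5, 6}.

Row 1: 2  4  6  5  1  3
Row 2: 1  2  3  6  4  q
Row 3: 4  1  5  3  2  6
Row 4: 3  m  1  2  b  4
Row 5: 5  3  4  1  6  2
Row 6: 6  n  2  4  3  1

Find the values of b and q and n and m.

Cell (6,2): row 6 already has {1, 2, 3, 4, 6} → 5.
For row 4, column 2: column 2 already has {1, 2, 3, 4, 5}; that leaves 6.
For row 4, column 5: row 4 already has {1, 2, 3, 4, 6}; that leaves 5.
For row 2, column 6: row 2 already has {1, 2, 3, 4, 6}; that leaves 5.

b = 5, q = 5, n = 5, m = 6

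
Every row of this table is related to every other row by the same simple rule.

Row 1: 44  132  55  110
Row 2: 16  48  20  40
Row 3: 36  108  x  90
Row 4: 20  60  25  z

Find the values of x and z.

Each row is a constant multiple of every other row — this is a multiplication table with the headers hidden.
Row 3 is 36/44 = 9/11 times row 1, so its entry in column 3 is 55 × 9/11 = 45.
Row 4 is 20/44 = 5/11 times row 1, so its entry in column 4 is 110 × 5/11 = 50.

x = 45, z = 50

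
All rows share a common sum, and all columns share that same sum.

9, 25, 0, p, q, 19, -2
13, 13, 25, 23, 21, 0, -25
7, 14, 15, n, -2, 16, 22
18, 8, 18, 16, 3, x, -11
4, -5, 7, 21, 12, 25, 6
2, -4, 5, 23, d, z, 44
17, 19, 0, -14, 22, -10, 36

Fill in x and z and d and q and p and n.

x = 18, z = 2, d = -2, q = 16, p = 3, n = -2

Rows 2 and 5 both sum to 70, so that's the common total.
Row 3 has 7 + 14 + 15 − 2 + 16 + 22 = 72; the blank must be 70 − 72 = -2.
Column 4 has 23 − 2 + 16 + 21 + 23 − 14 = 67; the blank must be 70 − 67 = 3.
Row 1 has 9 + 25 + 0 + 3 + 19 − 2 = 54; the blank must be 70 − 54 = 16.
Column 5 has 16 + 21 − 2 + 3 + 12 + 22 = 72; the blank must be 70 − 72 = -2.
Row 6 has 2 − 4 + 5 + 23 − 2 + 44 = 68; the blank must be 70 − 68 = 2.
Row 4 has 18 + 8 + 18 + 16 + 3 − 11 = 52; the blank must be 70 − 52 = 18.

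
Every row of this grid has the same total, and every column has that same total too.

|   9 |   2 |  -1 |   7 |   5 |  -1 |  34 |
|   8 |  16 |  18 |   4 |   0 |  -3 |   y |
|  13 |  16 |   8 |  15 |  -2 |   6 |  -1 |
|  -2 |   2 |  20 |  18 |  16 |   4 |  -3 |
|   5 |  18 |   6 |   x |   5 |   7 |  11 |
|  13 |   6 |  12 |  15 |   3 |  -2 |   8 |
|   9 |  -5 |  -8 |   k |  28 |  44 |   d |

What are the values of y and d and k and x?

y = 12, d = -6, k = -7, x = 3

Rows 1 and 3 both sum to 55, so that's the common total.
Row 2: 8 + 16 + 18 + 4 + 0 − 3 = 43, so its missing entry is 55 − 43 = 12.
Column 7: 34 + 12 − 1 − 3 + 11 + 8 = 61, so its missing entry is 55 − 61 = -6.
Row 7: 9 − 5 − 8 + 28 + 44 − 6 = 62, so its missing entry is 55 − 62 = -7.
Row 5: 5 + 18 + 6 + 5 + 7 + 11 = 52, so its missing entry is 55 − 52 = 3.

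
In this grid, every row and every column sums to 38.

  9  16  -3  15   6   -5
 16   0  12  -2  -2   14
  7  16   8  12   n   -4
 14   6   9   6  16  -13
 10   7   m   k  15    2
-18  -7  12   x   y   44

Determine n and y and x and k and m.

n = -1, y = 4, x = 3, k = 4, m = 0

Row 3: 7 + 16 + 8 + 12 − 4 = 39, so its missing entry is 38 − 39 = -1.
Column 5: 6 − 2 − 1 + 16 + 15 = 34, so its missing entry is 38 − 34 = 4.
Column 3: -3 + 12 + 8 + 9 + 12 = 38, so its missing entry is 38 − 38 = 0.
Row 5: 10 + 7 + 0 + 15 + 2 = 34, so its missing entry is 38 − 34 = 4.
Row 6: -18 − 7 + 12 + 4 + 44 = 35, so its missing entry is 38 − 35 = 3.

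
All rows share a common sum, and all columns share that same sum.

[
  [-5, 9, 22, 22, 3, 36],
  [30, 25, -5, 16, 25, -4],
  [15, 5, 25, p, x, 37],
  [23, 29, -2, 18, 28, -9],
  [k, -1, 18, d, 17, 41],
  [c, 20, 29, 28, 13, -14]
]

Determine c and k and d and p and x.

c = 11, k = 13, d = -1, p = 4, x = 1

Rows 1 and 2 both sum to 87, so that's the common total.
Column 5: 3 + 25 + 28 + 17 + 13 = 86, so its missing entry is 87 − 86 = 1.
Row 3: 15 + 5 + 25 + 1 + 37 = 83, so its missing entry is 87 − 83 = 4.
Column 4: 22 + 16 + 4 + 18 + 28 = 88, so its missing entry is 87 − 88 = -1.
Row 5: -1 + 18 − 1 + 17 + 41 = 74, so its missing entry is 87 − 74 = 13.
Row 6: 20 + 29 + 28 + 13 − 14 = 76, so its missing entry is 87 − 76 = 11.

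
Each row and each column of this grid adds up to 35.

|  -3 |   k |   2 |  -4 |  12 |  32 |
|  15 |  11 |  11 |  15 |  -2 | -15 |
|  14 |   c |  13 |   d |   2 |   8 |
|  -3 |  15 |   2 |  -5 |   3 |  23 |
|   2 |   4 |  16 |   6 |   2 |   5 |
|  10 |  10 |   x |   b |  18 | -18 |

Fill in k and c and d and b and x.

The known cells in row 1 total 39, leaving 35 − 39 = -4 for the blank.
The known cells in column 2 total 36, leaving 35 − 36 = -1 for the blank.
The known cells in row 3 total 36, leaving 35 − 36 = -1 for the blank.
The known cells in column 4 total 11, leaving 35 − 11 = 24 for the blank.
The known cells in row 6 total 44, leaving 35 − 44 = -9 for the blank.

k = -4, c = -1, d = -1, b = 24, x = -9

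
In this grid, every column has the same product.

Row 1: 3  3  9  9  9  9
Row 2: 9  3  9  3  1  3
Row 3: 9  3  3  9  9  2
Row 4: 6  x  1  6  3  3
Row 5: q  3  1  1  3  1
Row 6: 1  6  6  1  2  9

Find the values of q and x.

q = 1, x = 3

Columns 5 and 6 each multiply to 1458, so every column has product 1458.
Column 1: 3×9×9×6×1 = 1458, so the missing entry is 1458 ÷ 1458 = 1.
Column 2: 3×3×3×3×6 = 486, so the missing entry is 1458 ÷ 486 = 3.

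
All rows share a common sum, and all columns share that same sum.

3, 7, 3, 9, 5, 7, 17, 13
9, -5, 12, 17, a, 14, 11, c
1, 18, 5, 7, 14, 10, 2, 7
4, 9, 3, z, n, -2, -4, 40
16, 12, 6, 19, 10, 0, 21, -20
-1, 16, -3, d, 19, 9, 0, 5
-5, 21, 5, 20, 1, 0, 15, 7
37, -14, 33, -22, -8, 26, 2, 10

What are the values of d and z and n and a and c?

d = 19, z = -5, n = 19, a = 4, c = 2

Rows 1 and 3 both sum to 64, so that's the common total.
Column 8 has 13 + 7 + 40 − 20 + 5 + 7 + 10 = 62; the blank must be 64 − 62 = 2.
Row 2 has 9 − 5 + 12 + 17 + 14 + 11 + 2 = 60; the blank must be 64 − 60 = 4.
Column 5 has 5 + 4 + 14 + 10 + 19 + 1 − 8 = 45; the blank must be 64 − 45 = 19.
Row 4 has 4 + 9 + 3 + 19 − 2 − 4 + 40 = 69; the blank must be 64 − 69 = -5.
Row 6 has -1 + 16 − 3 + 19 + 9 + 0 + 5 = 45; the blank must be 64 − 45 = 19.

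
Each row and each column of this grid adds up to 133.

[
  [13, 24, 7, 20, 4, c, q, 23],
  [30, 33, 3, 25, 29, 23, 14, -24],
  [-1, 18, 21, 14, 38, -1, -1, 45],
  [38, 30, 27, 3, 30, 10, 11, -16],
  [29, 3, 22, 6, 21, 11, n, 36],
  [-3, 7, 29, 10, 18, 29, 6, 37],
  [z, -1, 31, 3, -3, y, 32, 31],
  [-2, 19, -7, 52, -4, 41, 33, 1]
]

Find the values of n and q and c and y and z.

The known cells in row 5 total 128, leaving 133 − 128 = 5 for the blank.
The known cells in column 7 total 100, leaving 133 − 100 = 33 for the blank.
The known cells in row 1 total 124, leaving 133 − 124 = 9 for the blank.
The known cells in column 6 total 122, leaving 133 − 122 = 11 for the blank.
The known cells in row 7 total 104, leaving 133 − 104 = 29 for the blank.

n = 5, q = 33, c = 9, y = 11, z = 29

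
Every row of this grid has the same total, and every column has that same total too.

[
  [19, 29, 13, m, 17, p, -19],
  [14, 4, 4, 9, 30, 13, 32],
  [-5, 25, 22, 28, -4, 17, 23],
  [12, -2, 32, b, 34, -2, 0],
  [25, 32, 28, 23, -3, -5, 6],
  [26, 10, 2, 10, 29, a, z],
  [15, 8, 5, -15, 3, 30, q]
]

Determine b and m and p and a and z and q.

Rows 2 and 3 both sum to 106, so that's the common total.
Row 4 has 12 − 2 + 32 + 34 − 2 + 0 = 74; the blank must be 106 − 74 = 32.
Column 4 has 9 + 28 + 32 + 23 + 10 − 15 = 87; the blank must be 106 − 87 = 19.
Row 1 has 19 + 29 + 13 + 19 + 17 − 19 = 78; the blank must be 106 − 78 = 28.
Column 6 has 28 + 13 + 17 − 2 − 5 + 30 = 81; the blank must be 106 − 81 = 25.
Row 6 has 26 + 10 + 2 + 10 + 29 + 25 = 102; the blank must be 106 − 102 = 4.
Row 7 has 15 + 8 + 5 − 15 + 3 + 30 = 46; the blank must be 106 − 46 = 60.

b = 32, m = 19, p = 28, a = 25, z = 4, q = 60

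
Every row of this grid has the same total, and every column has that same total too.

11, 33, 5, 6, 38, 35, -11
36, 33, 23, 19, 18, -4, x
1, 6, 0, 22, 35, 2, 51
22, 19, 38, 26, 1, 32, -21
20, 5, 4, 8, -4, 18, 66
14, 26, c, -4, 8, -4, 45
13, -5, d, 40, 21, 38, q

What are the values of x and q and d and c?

x = -8, q = -5, d = 15, c = 32

Rows 1 and 3 both sum to 117, so that's the common total.
Row 2: 36 + 33 + 23 + 19 + 18 − 4 = 125, so its missing entry is 117 − 125 = -8.
Column 7: -11 − 8 + 51 − 21 + 66 + 45 = 122, so its missing entry is 117 − 122 = -5.
Row 7: 13 − 5 + 40 + 21 + 38 − 5 = 102, so its missing entry is 117 − 102 = 15.
Row 6: 14 + 26 − 4 + 8 − 4 + 45 = 85, so its missing entry is 117 − 85 = 32.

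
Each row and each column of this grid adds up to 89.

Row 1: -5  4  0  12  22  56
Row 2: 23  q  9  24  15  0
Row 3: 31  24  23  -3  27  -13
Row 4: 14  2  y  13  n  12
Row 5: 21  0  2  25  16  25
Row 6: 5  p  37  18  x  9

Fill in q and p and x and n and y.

q = 18, p = 41, x = -21, n = 30, y = 18

Row 2: 23 + 9 + 24 + 15 + 0 = 71, so its missing entry is 89 − 71 = 18.
Column 2: 4 + 18 + 24 + 2 + 0 = 48, so its missing entry is 89 − 48 = 41.
Row 6: 5 + 41 + 37 + 18 + 9 = 110, so its missing entry is 89 − 110 = -21.
Column 5: 22 + 15 + 27 + 16 − 21 = 59, so its missing entry is 89 − 59 = 30.
Row 4: 14 + 2 + 13 + 30 + 12 = 71, so its missing entry is 89 − 71 = 18.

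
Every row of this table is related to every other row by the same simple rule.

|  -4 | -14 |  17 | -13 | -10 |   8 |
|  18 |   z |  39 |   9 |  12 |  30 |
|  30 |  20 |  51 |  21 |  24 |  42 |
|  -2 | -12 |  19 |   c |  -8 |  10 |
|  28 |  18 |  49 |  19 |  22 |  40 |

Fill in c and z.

c = -11, z = 8

The difference between any two rows is the same in every column — this is an addition table with the headers hidden.
Row 4 minus row 1 is -8 − (-10) = 2, so its entry in column 4 is -13 + 2 = -11.
Row 2 minus row 1 is 12 − (-10) = 22, so its entry in column 2 is -14 + 22 = 8.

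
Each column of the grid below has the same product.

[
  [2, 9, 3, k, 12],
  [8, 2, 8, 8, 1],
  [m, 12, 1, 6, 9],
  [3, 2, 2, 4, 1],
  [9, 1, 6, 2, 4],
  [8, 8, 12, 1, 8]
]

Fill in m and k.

Columns 2 and 5 each multiply to 3456, so every column has product 3456.
Column 1: 2×8×3×9×8 = 3456, so the missing entry is 3456 ÷ 3456 = 1.
Column 4: 8×6×4×2×1 = 384, so the missing entry is 3456 ÷ 384 = 9.

m = 1, k = 9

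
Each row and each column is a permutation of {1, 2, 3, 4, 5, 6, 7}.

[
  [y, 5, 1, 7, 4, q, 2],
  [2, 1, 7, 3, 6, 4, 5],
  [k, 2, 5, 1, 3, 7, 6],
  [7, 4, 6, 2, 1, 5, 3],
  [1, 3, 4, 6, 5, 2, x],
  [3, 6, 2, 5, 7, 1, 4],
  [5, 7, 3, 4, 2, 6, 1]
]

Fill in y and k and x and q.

y = 6, k = 4, x = 7, q = 3

Cell (5,7): row 5 already has {1, 2, 3, 4, 5, 6} → 7.
For row 3, column 1: row 3 already has {1, 2, 3, 5, 6, 7}; that leaves 4.
Cell (1,6): column 6 already has {1, 2, 4, 5, 6, 7} → 3.
Cell (1,1): row 1 already has {1, 2, 3, 4, 5, 7} → 6.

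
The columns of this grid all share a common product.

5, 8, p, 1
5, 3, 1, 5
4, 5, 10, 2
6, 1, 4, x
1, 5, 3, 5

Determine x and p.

Columns 1 and 2 each multiply to 600, so every column has product 600.
Column 4: 1×5×2×5 = 50, so the missing entry is 600 ÷ 50 = 12.
Column 3: 1×10×4×3 = 120, so the missing entry is 600 ÷ 120 = 5.

x = 12, p = 5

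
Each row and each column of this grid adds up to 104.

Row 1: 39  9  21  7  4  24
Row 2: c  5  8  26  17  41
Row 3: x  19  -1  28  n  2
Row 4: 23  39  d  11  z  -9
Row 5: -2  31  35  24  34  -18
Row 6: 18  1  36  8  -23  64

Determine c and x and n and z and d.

The known cells in row 2 total 97, leaving 104 − 97 = 7 for the blank.
The known cells in column 1 total 85, leaving 104 − 85 = 19 for the blank.
The known cells in row 3 total 67, leaving 104 − 67 = 37 for the blank.
The known cells in column 5 total 69, leaving 104 − 69 = 35 for the blank.
The known cells in row 4 total 99, leaving 104 − 99 = 5 for the blank.

c = 7, x = 19, n = 37, z = 35, d = 5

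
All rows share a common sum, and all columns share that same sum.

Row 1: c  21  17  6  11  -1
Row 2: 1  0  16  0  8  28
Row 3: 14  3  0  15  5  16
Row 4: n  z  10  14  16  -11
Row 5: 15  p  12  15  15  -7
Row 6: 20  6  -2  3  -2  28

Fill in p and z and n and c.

p = 3, z = 20, n = 4, c = -1

Rows 2 and 3 both sum to 53, so that's the common total.
Row 5: 15 + 12 + 15 + 15 − 7 = 50, so its missing entry is 53 − 50 = 3.
Column 2: 21 + 0 + 3 + 3 + 6 = 33, so its missing entry is 53 − 33 = 20.
Row 1: 21 + 17 + 6 + 11 − 1 = 54, so its missing entry is 53 − 54 = -1.
Row 4: 20 + 10 + 14 + 16 − 11 = 49, so its missing entry is 53 − 49 = 4.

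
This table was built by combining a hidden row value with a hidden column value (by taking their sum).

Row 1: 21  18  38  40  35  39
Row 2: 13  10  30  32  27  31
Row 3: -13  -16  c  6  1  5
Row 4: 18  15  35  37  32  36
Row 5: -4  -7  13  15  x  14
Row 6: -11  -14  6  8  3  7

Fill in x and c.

x = 10, c = 4

The difference between any two rows is the same in every column — this is an addition table with the headers hidden.
Row 5 minus row 1 is -4 − 21 = -25, so its entry in column 5 is 35 + (-25) = 10.
Row 3 minus row 1 is -13 − 21 = -34, so its entry in column 3 is 38 + (-34) = 4.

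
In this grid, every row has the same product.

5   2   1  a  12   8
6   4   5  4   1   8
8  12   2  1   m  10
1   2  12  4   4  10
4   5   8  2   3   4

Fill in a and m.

a = 4, m = 2

Rows 2 and 5 each multiply to 3840, so every row has product 3840.
Row 1: 5×2×1×12×8 = 960, so the missing entry is 3840 ÷ 960 = 4.
Row 3: 8×12×2×1×10 = 1920, so the missing entry is 3840 ÷ 1920 = 2.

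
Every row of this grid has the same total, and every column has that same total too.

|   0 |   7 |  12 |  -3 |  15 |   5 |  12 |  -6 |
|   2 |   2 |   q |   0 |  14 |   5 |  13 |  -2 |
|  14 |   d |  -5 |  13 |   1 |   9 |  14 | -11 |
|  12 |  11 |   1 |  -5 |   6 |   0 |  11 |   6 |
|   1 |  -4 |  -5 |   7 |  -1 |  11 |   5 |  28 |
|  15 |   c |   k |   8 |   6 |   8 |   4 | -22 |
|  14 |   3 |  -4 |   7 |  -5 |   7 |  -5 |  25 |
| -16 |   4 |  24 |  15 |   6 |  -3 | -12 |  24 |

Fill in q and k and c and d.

Rows 1 and 4 both sum to 42, so that's the common total.
The known cells in row 2 total 34, leaving 42 − 34 = 8 for the blank.
The known cells in row 3 total 35, leaving 42 − 35 = 7 for the blank.
The known cells in column 2 total 30, leaving 42 − 30 = 12 for the blank.
The known cells in row 6 total 31, leaving 42 − 31 = 11 for the blank.

q = 8, k = 11, c = 12, d = 7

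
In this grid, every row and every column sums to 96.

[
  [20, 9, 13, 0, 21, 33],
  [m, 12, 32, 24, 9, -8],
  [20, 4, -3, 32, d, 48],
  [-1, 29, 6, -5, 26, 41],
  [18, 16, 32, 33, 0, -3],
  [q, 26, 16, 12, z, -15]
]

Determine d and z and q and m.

Row 2: 12 + 32 + 24 + 9 − 8 = 69, so its missing entry is 96 − 69 = 27.
Row 3: 20 + 4 − 3 + 32 + 48 = 101, so its missing entry is 96 − 101 = -5.
Column 5: 21 + 9 − 5 + 26 + 0 = 51, so its missing entry is 96 − 51 = 45.
Row 6: 26 + 16 + 12 + 45 − 15 = 84, so its missing entry is 96 − 84 = 12.

d = -5, z = 45, q = 12, m = 27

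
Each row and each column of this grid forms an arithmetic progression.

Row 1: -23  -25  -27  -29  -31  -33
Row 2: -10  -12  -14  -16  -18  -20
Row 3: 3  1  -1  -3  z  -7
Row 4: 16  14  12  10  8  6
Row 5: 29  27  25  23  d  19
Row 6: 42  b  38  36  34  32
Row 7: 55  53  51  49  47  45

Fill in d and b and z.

d = 21, b = 40, z = -5

Along each row the entries change by -2 per step; down each column they change by 13.
Row 5: from 29 at column 1, stepping by -2 to column 5 gives 21.
Row 6: from 42 at column 1, stepping by -2 to column 2 gives 40.
Row 3: from 3 at column 1, stepping by -2 to column 5 gives -5.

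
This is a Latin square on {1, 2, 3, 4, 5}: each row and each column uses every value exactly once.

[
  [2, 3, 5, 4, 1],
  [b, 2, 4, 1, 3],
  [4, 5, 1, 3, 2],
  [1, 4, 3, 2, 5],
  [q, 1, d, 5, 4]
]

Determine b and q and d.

b = 5, q = 3, d = 2

At (row 2, col 1): row 2 already has {1, 2, 3, 4}, so the value is 5.
For row 5, column 1: column 1 already has {1, 2, 4, 5}; that leaves 3.
Cell (5,3): row 5 already has {1, 3, 4, 5} → 2.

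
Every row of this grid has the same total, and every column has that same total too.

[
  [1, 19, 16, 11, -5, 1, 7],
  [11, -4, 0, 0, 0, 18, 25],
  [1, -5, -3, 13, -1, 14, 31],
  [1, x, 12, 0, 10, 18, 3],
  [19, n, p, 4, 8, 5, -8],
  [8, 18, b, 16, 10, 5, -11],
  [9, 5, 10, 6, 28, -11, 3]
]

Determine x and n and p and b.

x = 6, n = 11, p = 11, b = 4

Rows 1 and 2 both sum to 50, so that's the common total.
Row 4 has 1 + 12 + 0 + 10 + 18 + 3 = 44; the blank must be 50 − 44 = 6.
Column 2 has 19 − 4 − 5 + 6 + 18 + 5 = 39; the blank must be 50 − 39 = 11.
Row 5 has 19 + 11 + 4 + 8 + 5 − 8 = 39; the blank must be 50 − 39 = 11.
Row 6 has 8 + 18 + 16 + 10 + 5 − 11 = 46; the blank must be 50 − 46 = 4.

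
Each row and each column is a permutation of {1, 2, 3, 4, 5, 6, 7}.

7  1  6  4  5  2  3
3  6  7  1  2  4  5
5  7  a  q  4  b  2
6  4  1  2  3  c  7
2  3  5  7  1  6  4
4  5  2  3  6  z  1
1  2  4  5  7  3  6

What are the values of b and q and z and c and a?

b = 1, q = 6, z = 7, c = 5, a = 3

Cell (6,6): row 6 already has {1, 2, 3, 4, 5, 6} → 7.
Cell (3,4): column 4 already has {1, 2, 3, 4, 5, 7} → 6.
For row 3, column 3: column 3 already has {1, 2, 4, 5, 6, 7}; that leaves 3.
Cell (3,6): row 3 already has {2, 3, 4, 5, 6, 7} → 1.
At (row 4, col 6): row 4 already has {1, 2, 3, 4, 6, 7}, so the value is 5.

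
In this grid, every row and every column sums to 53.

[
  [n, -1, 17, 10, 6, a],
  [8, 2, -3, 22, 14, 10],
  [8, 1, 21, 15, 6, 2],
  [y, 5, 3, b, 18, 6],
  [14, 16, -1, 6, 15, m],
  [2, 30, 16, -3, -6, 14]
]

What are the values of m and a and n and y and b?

m = 3, a = 18, n = 3, y = 18, b = 3

Row 5: 14 + 16 − 1 + 6 + 15 = 50, so its missing entry is 53 − 50 = 3.
Column 4: 10 + 22 + 15 + 6 − 3 = 50, so its missing entry is 53 − 50 = 3.
Row 4: 5 + 3 + 3 + 18 + 6 = 35, so its missing entry is 53 − 35 = 18.
Column 1: 8 + 8 + 18 + 14 + 2 = 50, so its missing entry is 53 − 50 = 3.
Row 1: 3 − 1 + 17 + 10 + 6 = 35, so its missing entry is 53 − 35 = 18.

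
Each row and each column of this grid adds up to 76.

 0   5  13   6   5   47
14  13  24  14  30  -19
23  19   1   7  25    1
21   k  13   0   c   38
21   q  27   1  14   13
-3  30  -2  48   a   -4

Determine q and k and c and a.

q = 0, k = 9, c = -5, a = 7

Row 6: -3 + 30 − 2 + 48 − 4 = 69, so its missing entry is 76 − 69 = 7.
Row 5: 21 + 27 + 1 + 14 + 13 = 76, so its missing entry is 76 − 76 = 0.
Column 2: 5 + 13 + 19 + 0 + 30 = 67, so its missing entry is 76 − 67 = 9.
Row 4: 21 + 9 + 13 + 0 + 38 = 81, so its missing entry is 76 − 81 = -5.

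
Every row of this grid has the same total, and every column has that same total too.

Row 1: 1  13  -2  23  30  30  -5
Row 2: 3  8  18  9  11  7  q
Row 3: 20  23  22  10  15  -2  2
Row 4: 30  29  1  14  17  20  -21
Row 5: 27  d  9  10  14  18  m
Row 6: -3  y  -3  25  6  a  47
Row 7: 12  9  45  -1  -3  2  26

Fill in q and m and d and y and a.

q = 34, m = 7, d = 5, y = 3, a = 15

Rows 1 and 3 both sum to 90, so that's the common total.
The known cells in column 6 total 75, leaving 90 − 75 = 15 for the blank.
The known cells in row 6 total 87, leaving 90 − 87 = 3 for the blank.
The known cells in row 2 total 56, leaving 90 − 56 = 34 for the blank.
The known cells in column 7 total 83, leaving 90 − 83 = 7 for the blank.
The known cells in row 5 total 85, leaving 90 − 85 = 5 for the blank.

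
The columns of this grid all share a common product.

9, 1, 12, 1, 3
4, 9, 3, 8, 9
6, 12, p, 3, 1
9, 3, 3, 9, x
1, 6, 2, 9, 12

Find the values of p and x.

Columns 1 and 2 each multiply to 1944, so every column has product 1944.
Column 3: 12×3×3×2 = 216, so the missing entry is 1944 ÷ 216 = 9.
Column 5: 3×9×1×12 = 324, so the missing entry is 1944 ÷ 324 = 6.

p = 9, x = 6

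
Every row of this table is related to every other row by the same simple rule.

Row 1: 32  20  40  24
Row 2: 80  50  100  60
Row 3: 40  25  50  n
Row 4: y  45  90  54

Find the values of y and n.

y = 72, n = 30

Each row is a constant multiple of every other row — this is a multiplication table with the headers hidden.
Row 4 is 90/40 = 9/4 times row 1, so its entry in column 1 is 32 × 9/4 = 72.
Row 3 is 50/40 = 5/4 times row 1, so its entry in column 4 is 24 × 5/4 = 30.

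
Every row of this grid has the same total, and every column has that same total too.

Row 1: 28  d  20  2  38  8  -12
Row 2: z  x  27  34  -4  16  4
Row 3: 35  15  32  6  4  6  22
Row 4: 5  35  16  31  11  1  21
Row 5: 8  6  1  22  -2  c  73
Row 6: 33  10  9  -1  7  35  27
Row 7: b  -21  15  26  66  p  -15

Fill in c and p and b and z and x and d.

Rows 3 and 4 both sum to 120, so that's the common total.
The known cells in row 1 total 84, leaving 120 − 84 = 36 for the blank.
The known cells in column 2 total 81, leaving 120 − 81 = 39 for the blank.
The known cells in row 5 total 108, leaving 120 − 108 = 12 for the blank.
The known cells in column 6 total 78, leaving 120 − 78 = 42 for the blank.
The known cells in row 7 total 113, leaving 120 − 113 = 7 for the blank.
The known cells in row 2 total 116, leaving 120 − 116 = 4 for the blank.

c = 12, p = 42, b = 7, z = 4, x = 39, d = 36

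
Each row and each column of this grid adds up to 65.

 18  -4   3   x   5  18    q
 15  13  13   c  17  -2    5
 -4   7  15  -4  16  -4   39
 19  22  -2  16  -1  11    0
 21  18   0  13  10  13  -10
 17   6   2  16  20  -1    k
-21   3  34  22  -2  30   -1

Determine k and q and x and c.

k = 5, q = 27, x = -2, c = 4

Row 2 has 15 + 13 + 13 + 17 − 2 + 5 = 61; the blank must be 65 − 61 = 4.
Column 4 has 4 − 4 + 16 + 13 + 16 + 22 = 67; the blank must be 65 − 67 = -2.
Row 6 has 17 + 6 + 2 + 16 + 20 − 1 = 60; the blank must be 65 − 60 = 5.
Row 1 has 18 − 4 + 3 − 2 + 5 + 18 = 38; the blank must be 65 − 38 = 27.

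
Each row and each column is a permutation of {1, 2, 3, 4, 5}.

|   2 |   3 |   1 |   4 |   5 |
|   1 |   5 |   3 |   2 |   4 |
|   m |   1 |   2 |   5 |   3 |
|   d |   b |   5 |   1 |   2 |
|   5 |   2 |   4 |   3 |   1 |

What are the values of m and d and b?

For row 4, column 2: column 2 already has {1, 2, 3, 5}; that leaves 4.
At (row 3, col 1): row 3 already has {1, 2, 3, 5}, so the value is 4.
At (row 4, col 1): row 4 already has {1, 2, 4, 5}, so the value is 3.

m = 4, d = 3, b = 4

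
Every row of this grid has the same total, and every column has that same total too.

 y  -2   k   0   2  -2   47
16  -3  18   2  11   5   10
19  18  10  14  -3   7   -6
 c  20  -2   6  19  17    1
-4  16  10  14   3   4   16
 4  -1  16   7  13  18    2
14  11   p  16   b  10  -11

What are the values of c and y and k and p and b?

Rows 2 and 3 both sum to 59, so that's the common total.
Column 5: 2 + 11 − 3 + 19 + 3 + 13 = 45, so its missing entry is 59 − 45 = 14.
Row 7: 14 + 11 + 16 + 14 + 10 − 11 = 54, so its missing entry is 59 − 54 = 5.
Row 4: 20 − 2 + 6 + 19 + 17 + 1 = 61, so its missing entry is 59 − 61 = -2.
Column 1: 16 + 19 − 2 − 4 + 4 + 14 = 47, so its missing entry is 59 − 47 = 12.
Row 1: 12 − 2 + 0 + 2 − 2 + 47 = 57, so its missing entry is 59 − 57 = 2.

c = -2, y = 12, k = 2, p = 5, b = 14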